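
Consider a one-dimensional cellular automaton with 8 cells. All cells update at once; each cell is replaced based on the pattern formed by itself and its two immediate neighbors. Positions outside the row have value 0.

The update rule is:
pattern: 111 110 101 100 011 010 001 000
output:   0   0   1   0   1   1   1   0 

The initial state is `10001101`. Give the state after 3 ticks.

11101100

10011011
10110110
11101100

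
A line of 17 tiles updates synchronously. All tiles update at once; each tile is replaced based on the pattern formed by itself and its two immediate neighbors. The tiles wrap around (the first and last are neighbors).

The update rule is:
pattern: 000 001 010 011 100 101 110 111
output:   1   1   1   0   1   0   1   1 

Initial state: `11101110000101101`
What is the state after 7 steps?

11100111111100100
01111011111111111
00111001111111111
11011110111111111
11001110011111111
11110111101111111
11110011100111111

11110011100111111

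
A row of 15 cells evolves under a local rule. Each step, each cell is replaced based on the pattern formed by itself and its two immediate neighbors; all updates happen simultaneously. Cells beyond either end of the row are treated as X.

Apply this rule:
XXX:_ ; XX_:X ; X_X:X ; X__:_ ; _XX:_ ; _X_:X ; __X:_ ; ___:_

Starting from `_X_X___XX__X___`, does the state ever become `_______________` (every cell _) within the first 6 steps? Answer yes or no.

XXXX____X__X___
___X____X__X___
___X____X__X___  (fixed point — unchanged through step 6)
step 6 is ___X____X__X___, still not uniform _

no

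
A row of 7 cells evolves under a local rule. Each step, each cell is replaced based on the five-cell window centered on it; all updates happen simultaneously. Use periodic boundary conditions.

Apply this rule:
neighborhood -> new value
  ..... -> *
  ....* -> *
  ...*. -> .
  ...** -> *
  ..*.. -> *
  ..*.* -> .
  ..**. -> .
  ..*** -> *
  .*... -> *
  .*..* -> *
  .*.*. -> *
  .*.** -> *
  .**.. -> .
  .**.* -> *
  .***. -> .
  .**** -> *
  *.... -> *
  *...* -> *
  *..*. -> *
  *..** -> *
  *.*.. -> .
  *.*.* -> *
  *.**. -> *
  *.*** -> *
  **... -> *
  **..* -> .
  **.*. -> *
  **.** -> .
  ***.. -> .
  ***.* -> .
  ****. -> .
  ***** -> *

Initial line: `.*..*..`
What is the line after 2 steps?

.****..

.******
.****..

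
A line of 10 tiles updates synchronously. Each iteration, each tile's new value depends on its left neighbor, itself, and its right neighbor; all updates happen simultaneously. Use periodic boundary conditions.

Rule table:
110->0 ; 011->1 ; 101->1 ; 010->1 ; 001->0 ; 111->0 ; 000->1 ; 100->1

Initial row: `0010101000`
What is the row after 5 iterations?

1000111110

1011111111
0110000000
0101111111
1111000000
1000111110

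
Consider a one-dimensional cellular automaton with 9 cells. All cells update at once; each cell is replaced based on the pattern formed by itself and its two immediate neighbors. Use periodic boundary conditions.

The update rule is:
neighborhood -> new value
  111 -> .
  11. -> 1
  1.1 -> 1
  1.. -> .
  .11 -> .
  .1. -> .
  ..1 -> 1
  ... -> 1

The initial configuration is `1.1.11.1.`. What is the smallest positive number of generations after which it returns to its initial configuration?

9

generation 1: .1.1.11.1
generation 2: 1.1.1.11.
generation 3: .1.1.1.11
generation 4: 1.1.1.1.1
generation 5: 11.1.1.1.
generation 6: .11.1.1.1
generation 7: 1.11.1.1.
generation 8: .1.11.1.1
generation 9: 1.1.11.1.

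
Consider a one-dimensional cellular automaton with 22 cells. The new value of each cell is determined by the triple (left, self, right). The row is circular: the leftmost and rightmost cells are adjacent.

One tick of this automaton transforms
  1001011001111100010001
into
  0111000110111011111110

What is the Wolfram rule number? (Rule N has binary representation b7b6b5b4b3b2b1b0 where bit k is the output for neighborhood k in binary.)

position 10: 111 → 1  (bit 7 = 1)
position 0: 110 → 0  (bit 6 = 0)
position 4: 101 → 0  (bit 5 = 0)
position 1: 100 → 1  (bit 4 = 1)
position 5: 011 → 0  (bit 3 = 0)
position 3: 010 → 1  (bit 2 = 1)
position 2: 001 → 1  (bit 1 = 1)
position 15: 000 → 1  (bit 0 = 1)
bits b7..b0 = 10010111 = 151

151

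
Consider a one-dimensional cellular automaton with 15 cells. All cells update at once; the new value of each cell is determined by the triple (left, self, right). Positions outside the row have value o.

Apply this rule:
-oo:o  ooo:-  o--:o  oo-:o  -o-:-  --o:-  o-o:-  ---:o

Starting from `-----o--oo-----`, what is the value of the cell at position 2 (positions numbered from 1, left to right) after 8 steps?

-

oooo--o-oooooo-
---oo---o----o-
oo-oooo--ooo---
-o-o--oo-o-ooo-
----o-oo---o-o-
ooo---oooo-----
--ooo-o--ooooo-
o-o-o--o-o---o-
position 2 holds -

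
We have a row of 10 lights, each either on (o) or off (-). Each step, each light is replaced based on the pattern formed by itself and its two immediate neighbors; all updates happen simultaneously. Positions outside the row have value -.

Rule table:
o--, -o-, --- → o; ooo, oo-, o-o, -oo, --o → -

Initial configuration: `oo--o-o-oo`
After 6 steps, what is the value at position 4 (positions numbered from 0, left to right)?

step 1: --o-o-o---
step 2: o-o-o-oooo
step 3: o-o-o-----
step 4: o-o-oooooo
step 5: o-o-------
step 6: o-oooooooo
position 4 holds o

o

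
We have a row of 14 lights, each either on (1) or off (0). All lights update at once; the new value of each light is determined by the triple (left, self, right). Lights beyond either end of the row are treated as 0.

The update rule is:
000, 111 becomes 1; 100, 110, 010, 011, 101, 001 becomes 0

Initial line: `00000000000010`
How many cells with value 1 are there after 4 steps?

step 1: 11111111111000
step 2: 01111111110011
step 3: 00111111100000
step 4: 10011111001111
count of 1: 10

10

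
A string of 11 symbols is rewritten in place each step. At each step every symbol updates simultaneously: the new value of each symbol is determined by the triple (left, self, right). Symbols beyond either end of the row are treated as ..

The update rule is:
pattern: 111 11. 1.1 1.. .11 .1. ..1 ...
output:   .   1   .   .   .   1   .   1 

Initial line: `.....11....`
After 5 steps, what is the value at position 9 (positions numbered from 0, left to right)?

1111..1.111
...1..1...1
11.1..1.1.1
.1.1..1.1.1
.1.1..1.1.1
position 9 holds .

.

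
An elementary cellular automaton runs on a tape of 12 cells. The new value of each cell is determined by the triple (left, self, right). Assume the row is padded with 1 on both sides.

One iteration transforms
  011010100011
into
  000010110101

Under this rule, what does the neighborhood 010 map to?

At position 4 the neighborhood is 010; the next row has 1 there.

1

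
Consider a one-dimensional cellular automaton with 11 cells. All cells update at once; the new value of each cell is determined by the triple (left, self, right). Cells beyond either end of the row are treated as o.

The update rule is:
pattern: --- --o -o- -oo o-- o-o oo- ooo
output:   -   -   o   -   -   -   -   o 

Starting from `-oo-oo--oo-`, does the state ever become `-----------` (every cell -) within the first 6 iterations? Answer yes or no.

iteration 1: -----------
all cells are - at iteration 1

yes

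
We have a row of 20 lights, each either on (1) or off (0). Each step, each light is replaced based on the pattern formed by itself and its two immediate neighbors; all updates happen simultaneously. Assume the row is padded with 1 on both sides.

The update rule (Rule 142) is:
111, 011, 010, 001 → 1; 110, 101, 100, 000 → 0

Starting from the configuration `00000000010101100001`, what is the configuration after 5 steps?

step 1: 00000000110101000011
step 2: 00000001100101000111
step 3: 00000011001101001111
step 4: 00000110011001011111
step 5: 00001100110011011111

00001100110011011111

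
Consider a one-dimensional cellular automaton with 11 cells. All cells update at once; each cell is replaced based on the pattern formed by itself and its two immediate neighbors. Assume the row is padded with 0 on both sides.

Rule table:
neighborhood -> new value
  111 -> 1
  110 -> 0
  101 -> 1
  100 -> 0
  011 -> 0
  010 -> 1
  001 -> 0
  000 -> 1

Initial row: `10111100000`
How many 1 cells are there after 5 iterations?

11011001111
00100000110
10101110000
11110100111
01101100010
count of 1: 5

5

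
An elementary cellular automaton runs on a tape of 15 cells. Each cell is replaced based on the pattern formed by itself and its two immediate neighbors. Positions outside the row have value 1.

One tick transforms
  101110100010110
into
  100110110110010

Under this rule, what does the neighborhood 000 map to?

At position 8 the neighborhood is 000; the next row has 0 there.

0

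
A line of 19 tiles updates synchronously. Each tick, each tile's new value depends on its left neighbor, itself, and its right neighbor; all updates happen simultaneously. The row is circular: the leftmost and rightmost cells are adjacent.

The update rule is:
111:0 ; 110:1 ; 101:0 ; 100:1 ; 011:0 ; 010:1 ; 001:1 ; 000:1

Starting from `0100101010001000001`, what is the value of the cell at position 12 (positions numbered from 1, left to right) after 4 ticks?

0

tick 1: 0111101011111111111
tick 2: 0000101000000000001
tick 3: 1111101111111111111
tick 4: 0000100000000000000
position 12 holds 0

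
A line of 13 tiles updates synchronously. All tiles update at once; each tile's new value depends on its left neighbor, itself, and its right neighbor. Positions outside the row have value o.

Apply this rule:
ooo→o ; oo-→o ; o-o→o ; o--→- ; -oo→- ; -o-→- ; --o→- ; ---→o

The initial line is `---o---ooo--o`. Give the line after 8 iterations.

ooo-ooooo--oo

-o---o--oo---
o--o-----o-o-
o----ooo--o-o
o-oo--oo---o-
oo-o---o-o--o
ooo--o--o----
ooo-------oo-
ooo-ooooo--oo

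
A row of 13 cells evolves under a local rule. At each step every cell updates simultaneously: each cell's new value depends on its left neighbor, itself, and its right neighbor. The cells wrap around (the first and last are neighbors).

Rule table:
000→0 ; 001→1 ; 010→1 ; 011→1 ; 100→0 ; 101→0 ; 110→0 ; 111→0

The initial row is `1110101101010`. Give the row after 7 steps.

1000101001010
1001101011010
1011001010010
1010011010110
1010110010100
1010100110101
0010101100101

0010101100101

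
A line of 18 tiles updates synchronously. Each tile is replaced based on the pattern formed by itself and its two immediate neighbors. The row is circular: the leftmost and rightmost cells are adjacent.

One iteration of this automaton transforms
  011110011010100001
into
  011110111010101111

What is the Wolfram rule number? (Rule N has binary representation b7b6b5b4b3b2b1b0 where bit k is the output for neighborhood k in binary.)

position 2: 111 → 1  (bit 7 = 1)
position 4: 110 → 1  (bit 6 = 1)
position 0: 101 → 0  (bit 5 = 0)
position 5: 100 → 0  (bit 4 = 0)
position 1: 011 → 1  (bit 3 = 1)
position 10: 010 → 1  (bit 2 = 1)
position 6: 001 → 1  (bit 1 = 1)
position 14: 000 → 1  (bit 0 = 1)
bits b7..b0 = 11001111 = 207

207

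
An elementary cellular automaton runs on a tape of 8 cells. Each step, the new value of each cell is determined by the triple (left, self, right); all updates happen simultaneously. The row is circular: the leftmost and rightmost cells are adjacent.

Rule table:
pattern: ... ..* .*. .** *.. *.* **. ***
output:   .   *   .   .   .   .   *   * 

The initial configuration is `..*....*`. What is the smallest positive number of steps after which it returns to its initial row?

8

.*....*.
*....*..
....*..*
...*..*.
..*..*..
.*..*...
*..*....
..*....*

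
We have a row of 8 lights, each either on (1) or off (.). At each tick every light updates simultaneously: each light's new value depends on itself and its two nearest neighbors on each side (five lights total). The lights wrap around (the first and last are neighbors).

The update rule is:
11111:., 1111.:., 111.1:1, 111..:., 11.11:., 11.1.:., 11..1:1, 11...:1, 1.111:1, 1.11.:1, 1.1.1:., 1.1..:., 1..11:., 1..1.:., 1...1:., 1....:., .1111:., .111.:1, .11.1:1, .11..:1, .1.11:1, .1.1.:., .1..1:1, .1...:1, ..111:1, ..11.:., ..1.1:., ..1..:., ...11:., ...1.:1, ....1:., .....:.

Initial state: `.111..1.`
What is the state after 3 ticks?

11.1..1.

tick 1: .11.1..1
tick 2: 111..1..
tick 3: 11.1..1.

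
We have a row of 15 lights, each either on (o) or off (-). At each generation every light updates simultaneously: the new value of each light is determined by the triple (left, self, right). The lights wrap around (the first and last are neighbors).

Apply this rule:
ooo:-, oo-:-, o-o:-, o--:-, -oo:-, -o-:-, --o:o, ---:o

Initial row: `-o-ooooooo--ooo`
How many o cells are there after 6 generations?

generation 1: -----------o---
generation 2: ooooooooooo--oo
generation 3: ------------o--
generation 4: oooooooooooo--o
generation 5: -------------o-
generation 6: ooooooooooooo--
count of o: 13

13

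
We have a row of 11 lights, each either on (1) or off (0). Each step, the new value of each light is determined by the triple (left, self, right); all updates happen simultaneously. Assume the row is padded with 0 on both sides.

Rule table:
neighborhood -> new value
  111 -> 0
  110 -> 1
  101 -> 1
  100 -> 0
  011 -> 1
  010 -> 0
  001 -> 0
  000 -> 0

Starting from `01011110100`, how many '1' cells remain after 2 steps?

00110011000
00110011000
count of 1: 4

4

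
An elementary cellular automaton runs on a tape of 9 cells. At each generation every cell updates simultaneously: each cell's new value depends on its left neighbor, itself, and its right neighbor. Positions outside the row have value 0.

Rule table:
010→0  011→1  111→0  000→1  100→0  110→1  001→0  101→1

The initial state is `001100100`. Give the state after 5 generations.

101100110

generation 1: 101100001
generation 2: 011101100
generation 3: 010111101
generation 4: 001100110
generation 5: 101100110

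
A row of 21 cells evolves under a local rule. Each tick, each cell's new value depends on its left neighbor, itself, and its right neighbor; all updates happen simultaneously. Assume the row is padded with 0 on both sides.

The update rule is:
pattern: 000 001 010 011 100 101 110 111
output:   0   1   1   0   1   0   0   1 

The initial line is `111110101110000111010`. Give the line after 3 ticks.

101001111000110001010

011100100101001010011
101011111101111011100
101001111000110001010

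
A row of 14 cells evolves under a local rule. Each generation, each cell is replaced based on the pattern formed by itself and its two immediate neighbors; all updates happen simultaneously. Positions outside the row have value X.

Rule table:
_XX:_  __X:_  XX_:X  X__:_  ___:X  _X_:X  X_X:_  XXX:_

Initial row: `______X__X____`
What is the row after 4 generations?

__X_X_X__X__X_

_XXXX_X__X_XX_
____X_X__X__X_
_XX_X_X__X__X_
__X_X_X__X__X_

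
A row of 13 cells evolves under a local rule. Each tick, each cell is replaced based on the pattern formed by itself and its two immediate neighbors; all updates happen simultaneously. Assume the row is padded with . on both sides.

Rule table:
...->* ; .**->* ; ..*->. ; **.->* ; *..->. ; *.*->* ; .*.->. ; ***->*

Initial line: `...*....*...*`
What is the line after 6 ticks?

***********.*

tick 1: **...**...*..
tick 2: **.*.**.*...*
tick 3: ***.****..*..
tick 4: ********....*
tick 5: ********.**..
tick 6: ***********.*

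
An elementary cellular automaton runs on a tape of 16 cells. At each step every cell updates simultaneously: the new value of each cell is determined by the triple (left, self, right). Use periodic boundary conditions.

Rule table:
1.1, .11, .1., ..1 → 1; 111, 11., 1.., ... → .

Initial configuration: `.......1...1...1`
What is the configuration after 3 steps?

....11..11..11..

......11..11..11
.....11..11..11.
....11..11..11..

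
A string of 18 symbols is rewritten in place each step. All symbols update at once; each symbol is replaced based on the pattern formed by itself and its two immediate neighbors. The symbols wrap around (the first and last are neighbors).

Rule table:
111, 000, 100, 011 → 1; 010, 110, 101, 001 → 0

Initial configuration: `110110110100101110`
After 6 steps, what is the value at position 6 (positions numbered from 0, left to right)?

1

100100100010001100
010010011001101010
001001010101000001
100100000000111100
010011111110111010
001011111100110001
position 6 holds 1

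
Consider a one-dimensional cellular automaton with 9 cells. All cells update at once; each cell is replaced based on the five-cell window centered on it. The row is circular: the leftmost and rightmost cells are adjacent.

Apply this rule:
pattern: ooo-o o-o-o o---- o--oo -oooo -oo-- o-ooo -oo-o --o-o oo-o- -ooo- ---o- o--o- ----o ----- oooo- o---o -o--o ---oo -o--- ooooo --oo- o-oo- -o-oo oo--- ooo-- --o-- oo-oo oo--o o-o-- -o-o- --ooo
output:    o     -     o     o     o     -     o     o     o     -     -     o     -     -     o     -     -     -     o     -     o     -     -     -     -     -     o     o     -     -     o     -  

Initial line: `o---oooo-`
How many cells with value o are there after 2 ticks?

tick 1: ---o-o-o-
tick 2: o-ooo-o--
count of o: 5

5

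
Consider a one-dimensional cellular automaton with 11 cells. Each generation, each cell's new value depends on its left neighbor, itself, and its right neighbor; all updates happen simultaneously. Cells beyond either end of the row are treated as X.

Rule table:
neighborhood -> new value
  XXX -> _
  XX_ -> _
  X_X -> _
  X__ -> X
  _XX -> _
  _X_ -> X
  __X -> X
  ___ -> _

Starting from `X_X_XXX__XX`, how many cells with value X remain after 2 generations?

__X____XX__
XXXX__X__XX
count of X: 7

7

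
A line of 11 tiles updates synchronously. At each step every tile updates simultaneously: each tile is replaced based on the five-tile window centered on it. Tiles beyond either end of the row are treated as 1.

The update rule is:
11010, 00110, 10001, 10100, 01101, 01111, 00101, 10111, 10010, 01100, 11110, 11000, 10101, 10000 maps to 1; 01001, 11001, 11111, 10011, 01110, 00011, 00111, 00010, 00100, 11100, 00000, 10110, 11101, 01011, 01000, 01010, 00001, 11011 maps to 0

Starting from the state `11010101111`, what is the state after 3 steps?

10110101100
00011100100
11000001000

11000001000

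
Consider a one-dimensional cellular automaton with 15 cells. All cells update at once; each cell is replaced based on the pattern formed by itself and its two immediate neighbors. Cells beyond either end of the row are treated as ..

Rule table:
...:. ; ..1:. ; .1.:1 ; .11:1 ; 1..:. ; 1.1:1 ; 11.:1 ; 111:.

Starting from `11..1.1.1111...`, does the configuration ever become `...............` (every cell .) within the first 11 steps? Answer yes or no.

no

11..11111..1...
11..1...1..1...
11..1...1..1...  (fixed point — unchanged through step 11)
step 11 is 11..1...1..1..., still not uniform .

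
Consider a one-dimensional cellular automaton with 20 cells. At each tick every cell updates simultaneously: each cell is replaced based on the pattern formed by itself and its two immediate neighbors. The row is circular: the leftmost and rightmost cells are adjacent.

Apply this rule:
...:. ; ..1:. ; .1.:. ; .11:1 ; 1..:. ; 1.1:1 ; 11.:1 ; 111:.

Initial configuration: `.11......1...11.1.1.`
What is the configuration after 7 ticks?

tick 1: .11..........111.1..
tick 2: .11..........1.11...
tick 3: .11...........111...
tick 4: .11...........1.1...
tick 5: .11............1....
tick 6: .11.................
tick 7: .11.................

.11.................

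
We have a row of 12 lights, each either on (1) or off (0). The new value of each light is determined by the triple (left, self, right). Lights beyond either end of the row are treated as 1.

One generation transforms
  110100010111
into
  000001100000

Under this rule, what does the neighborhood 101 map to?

0

At position 2 the neighborhood is 101; the next row has 0 there.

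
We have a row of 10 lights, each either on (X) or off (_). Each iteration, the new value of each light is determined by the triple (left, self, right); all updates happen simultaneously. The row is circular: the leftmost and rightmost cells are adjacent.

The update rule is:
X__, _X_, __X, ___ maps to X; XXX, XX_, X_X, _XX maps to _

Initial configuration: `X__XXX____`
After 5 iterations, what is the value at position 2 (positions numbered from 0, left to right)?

X

XXX___XXXX
___XXX____
XXX___XXXX  (repeats iteration 1; period 2)
iteration 5: XXX___XXXX
position 2 holds X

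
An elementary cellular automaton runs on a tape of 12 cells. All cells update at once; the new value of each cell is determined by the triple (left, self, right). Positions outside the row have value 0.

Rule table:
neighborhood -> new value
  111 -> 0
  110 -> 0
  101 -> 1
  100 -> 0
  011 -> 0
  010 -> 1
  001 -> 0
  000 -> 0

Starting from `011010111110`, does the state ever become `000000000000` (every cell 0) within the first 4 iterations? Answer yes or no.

iteration 1: 000111000000
iteration 2: 000000000000
all cells are 0 at iteration 2

yes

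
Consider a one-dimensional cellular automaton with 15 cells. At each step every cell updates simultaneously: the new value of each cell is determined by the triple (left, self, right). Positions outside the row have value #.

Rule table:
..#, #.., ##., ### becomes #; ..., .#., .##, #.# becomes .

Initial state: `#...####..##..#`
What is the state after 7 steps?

step 1: ##.#.#####.###.
step 2: ##....####..##.
step 3: ###..#.#####.#.
step 4: #####...####...
step 5: ######.#.####.#
step 6: ######....###..
step 7: #######..#.####

#######..#.####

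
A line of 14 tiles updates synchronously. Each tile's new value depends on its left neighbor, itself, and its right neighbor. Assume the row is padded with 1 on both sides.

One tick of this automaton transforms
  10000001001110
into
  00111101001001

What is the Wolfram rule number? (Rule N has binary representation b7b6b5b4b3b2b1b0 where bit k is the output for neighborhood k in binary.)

position 11: 111 → 0  (bit 7 = 0)
position 0: 110 → 0  (bit 6 = 0)
position 13: 101 → 1  (bit 5 = 1)
position 1: 100 → 0  (bit 4 = 0)
position 10: 011 → 1  (bit 3 = 1)
position 7: 010 → 1  (bit 2 = 1)
position 6: 001 → 0  (bit 1 = 0)
position 2: 000 → 1  (bit 0 = 1)
bits b7..b0 = 00101101 = 45

45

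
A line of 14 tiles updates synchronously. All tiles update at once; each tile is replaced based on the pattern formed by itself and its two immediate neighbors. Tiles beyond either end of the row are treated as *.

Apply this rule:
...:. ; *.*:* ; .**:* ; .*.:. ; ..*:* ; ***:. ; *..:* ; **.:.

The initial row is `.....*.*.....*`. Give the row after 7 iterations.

iteration 1: *...*.*.*...**
iteration 2: .*.*.*.*.*.**.
iteration 3: *.*.*.*.*.**.*
iteration 4: .*.*.*.*.**.**
iteration 5: *.*.*.*.**.**.
iteration 6: .*.*.*.**.**.*
iteration 7: *.*.*.**.**.**

*.*.*.**.**.**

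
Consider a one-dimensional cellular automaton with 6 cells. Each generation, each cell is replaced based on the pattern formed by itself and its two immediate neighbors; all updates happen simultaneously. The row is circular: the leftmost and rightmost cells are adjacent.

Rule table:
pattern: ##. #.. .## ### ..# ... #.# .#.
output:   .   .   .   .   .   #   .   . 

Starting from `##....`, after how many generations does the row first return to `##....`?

2

...##.
##....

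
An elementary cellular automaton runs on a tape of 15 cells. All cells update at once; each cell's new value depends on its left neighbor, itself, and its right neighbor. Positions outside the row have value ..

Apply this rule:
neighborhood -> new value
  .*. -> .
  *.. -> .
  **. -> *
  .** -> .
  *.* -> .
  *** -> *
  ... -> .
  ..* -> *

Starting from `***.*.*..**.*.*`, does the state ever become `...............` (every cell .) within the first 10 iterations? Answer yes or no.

iteration 1: .**.....*.*....
iteration 2: *.*....*.......
iteration 3: ......*........
iteration 4: .....*.........
iteration 5: ....*..........
iteration 6: ...*...........
iteration 7: ..*............
iteration 8: .*.............
iteration 9: *..............
iteration 10: ...............
all cells are . at iteration 10

yes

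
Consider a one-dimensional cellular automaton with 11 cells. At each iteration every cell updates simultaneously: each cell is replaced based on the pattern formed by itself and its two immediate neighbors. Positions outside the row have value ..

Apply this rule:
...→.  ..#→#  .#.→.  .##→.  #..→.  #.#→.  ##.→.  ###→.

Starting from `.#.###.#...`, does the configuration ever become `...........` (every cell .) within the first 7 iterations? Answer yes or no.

#..........
...........
all cells are . at iteration 2

yes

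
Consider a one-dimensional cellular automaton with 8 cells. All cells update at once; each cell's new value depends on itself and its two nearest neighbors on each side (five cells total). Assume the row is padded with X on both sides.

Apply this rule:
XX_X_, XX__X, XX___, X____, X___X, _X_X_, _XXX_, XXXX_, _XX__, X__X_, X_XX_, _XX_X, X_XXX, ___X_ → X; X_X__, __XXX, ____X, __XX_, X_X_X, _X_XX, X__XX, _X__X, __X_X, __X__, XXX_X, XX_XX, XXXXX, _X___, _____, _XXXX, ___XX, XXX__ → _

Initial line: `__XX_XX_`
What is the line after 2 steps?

_XX__XX_

X__X_XX_
_XX__XX_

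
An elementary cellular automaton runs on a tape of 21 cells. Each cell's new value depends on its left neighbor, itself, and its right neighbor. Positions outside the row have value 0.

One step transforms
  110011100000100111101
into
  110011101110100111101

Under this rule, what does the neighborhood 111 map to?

1

At position 5 the neighborhood is 111; the next row has 1 there.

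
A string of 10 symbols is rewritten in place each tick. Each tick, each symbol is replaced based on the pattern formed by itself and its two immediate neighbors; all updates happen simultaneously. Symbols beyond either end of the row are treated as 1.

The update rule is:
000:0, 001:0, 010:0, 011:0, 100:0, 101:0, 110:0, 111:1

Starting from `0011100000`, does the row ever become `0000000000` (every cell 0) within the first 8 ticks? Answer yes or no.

yes

tick 1: 0001000000
tick 2: 0000000000
all cells are 0 at tick 2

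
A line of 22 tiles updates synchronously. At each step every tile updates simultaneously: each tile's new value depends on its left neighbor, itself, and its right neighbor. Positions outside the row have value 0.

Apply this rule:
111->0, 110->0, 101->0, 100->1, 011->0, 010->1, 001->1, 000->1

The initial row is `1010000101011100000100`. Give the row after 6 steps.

1011111101000011111111
1000000001111100000000
1111111110000011111111
0000000001111100000000
1111111110000011111111  (repeats step 3; period 2)
step 6: 0000000001111100000000

0000000001111100000000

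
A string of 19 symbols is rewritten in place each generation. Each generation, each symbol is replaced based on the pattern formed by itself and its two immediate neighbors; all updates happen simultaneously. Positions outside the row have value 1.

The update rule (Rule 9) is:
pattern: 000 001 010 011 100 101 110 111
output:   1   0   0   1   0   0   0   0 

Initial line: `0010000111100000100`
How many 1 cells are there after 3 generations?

6

0000110100001110000
0110100001101000110
0100001101000010100
count of 1: 6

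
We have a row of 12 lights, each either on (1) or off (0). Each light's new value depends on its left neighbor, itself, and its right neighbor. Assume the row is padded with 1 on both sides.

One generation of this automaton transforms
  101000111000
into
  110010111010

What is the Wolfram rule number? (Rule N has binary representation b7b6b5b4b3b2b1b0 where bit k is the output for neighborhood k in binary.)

233

position 7: 111 → 1  (bit 7 = 1)
position 0: 110 → 1  (bit 6 = 1)
position 1: 101 → 1  (bit 5 = 1)
position 3: 100 → 0  (bit 4 = 0)
position 6: 011 → 1  (bit 3 = 1)
position 2: 010 → 0  (bit 2 = 0)
position 5: 001 → 0  (bit 1 = 0)
position 4: 000 → 1  (bit 0 = 1)
bits b7..b0 = 11101001 = 233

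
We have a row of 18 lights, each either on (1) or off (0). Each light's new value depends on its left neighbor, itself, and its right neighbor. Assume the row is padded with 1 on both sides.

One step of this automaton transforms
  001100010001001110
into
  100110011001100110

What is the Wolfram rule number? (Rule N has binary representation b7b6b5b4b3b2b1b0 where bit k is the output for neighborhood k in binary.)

position 15: 111 → 1  (bit 7 = 1)
position 3: 110 → 1  (bit 6 = 1)
position 17: 101 → 0  (bit 5 = 0)
position 0: 100 → 1  (bit 4 = 1)
position 2: 011 → 0  (bit 3 = 0)
position 7: 010 → 1  (bit 2 = 1)
position 1: 001 → 0  (bit 1 = 0)
position 5: 000 → 0  (bit 0 = 0)
bits b7..b0 = 11010100 = 212

212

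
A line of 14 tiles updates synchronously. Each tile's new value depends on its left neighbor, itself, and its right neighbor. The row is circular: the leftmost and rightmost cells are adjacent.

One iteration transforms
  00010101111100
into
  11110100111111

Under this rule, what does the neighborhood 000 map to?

At position 0 the neighborhood is 000; the next row has 1 there.

1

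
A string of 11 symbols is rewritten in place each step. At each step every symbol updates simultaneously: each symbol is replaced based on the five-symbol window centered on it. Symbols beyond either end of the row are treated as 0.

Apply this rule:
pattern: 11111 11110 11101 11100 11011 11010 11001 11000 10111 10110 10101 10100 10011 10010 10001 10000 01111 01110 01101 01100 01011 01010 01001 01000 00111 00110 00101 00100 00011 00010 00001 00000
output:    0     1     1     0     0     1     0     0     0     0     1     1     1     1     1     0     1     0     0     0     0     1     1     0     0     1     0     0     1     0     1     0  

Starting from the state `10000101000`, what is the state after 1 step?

00010011000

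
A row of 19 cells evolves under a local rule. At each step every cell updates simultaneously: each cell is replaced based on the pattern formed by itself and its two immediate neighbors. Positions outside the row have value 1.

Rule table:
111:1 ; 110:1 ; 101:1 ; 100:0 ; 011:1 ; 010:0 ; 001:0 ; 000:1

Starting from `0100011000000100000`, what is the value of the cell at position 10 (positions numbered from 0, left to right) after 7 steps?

1001011011110001110
1000111111110101111
1010111111111011111
1101111111111111111
1111111111111111111
1111111111111111111  (fixed point — unchanged through step 7)
position 10 holds 1

1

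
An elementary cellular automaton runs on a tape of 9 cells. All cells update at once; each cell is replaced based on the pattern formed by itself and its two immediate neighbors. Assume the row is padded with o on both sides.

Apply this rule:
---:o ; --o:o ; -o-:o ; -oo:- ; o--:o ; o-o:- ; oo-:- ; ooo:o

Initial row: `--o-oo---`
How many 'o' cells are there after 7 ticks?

3

ooo---ooo
oo-ooo-oo
o---o---o
-ooooooo-
--ooooo--
oo-ooo-oo  (repeats tick 2; period 4)
tick 7: o---o---o
count of o: 3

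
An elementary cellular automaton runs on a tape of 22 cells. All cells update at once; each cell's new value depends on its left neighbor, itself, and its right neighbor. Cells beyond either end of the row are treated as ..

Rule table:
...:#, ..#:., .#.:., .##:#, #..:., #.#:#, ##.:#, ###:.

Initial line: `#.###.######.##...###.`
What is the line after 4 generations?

....####..#.#.#.##....

.##.###....####.#.#.#.
.####.#.##.#..##.#.#..
.#..##.####...###.#..#
....####..#.#.#.##....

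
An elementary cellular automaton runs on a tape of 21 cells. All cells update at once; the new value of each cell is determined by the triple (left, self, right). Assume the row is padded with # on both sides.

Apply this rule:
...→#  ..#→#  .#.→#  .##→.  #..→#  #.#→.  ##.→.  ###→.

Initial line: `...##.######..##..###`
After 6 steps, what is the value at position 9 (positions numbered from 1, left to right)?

###.........##..##...
...#########..##..###
###.........##..##...  (repeats step 1; period 2)
step 6: ...#########..##..###
position 9 holds #

#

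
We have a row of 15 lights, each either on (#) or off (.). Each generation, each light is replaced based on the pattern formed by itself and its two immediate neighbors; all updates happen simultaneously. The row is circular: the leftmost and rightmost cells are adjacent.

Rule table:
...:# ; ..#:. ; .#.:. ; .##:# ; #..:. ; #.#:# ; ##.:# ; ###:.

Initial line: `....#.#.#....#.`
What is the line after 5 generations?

generation 1: ###..#.#..##...
generation 2: #.#...#...##.#.
generation 3: .#..#...#.###.#
generation 4: #.....#..##.##.
generation 5: ..###....######

..###....######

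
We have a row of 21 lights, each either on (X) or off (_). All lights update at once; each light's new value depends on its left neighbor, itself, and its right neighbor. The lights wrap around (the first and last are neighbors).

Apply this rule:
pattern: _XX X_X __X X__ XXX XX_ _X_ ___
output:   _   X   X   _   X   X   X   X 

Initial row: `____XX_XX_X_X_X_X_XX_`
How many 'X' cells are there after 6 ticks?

tick 1: XXXX_XX_XXXXXXXXXX_X_
tick 2: _XXXX_XX_XXXXXXXXXXXX
tick 3: X_XXXX_XX_XXXXXXXXXXX
tick 4: XX_XXXX_XX_XXXXXXXXXX
tick 5: XXX_XXXX_XX_XXXXXXXXX
tick 6: XXXX_XXXX_XX_XXXXXXXX
count of X: 18

18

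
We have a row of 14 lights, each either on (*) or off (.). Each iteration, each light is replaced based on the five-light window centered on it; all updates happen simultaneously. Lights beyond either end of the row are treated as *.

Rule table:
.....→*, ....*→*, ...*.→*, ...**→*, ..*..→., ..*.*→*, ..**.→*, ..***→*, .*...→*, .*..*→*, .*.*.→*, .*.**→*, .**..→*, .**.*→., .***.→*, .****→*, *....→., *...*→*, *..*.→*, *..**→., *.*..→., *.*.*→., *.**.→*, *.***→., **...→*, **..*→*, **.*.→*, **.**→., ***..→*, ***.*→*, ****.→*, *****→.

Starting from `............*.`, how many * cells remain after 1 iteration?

13

*.************
count of *: 13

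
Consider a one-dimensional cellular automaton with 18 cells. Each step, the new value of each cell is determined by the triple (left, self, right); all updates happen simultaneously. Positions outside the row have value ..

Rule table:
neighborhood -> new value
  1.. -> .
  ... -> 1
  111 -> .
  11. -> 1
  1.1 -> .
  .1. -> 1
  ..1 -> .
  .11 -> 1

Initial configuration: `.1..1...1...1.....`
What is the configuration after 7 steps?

.1..1.1.1.1.1.1..1

.1..1.1.1.1.1.1111
.1..1.1.1.1.1.1..1
.1..1.1.1.1.1.1..1  (fixed point — unchanged through step 7)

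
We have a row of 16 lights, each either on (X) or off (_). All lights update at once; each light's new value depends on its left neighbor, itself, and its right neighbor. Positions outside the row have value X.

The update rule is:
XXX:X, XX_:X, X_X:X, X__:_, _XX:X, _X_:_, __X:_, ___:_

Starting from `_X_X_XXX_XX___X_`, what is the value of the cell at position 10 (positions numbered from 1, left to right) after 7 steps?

X

X_X_XXXXXXX____X
XX_XXXXXXXX____X
XXXXXXXXXXX____X
XXXXXXXXXXX____X  (fixed point — unchanged through step 7)
position 10 holds X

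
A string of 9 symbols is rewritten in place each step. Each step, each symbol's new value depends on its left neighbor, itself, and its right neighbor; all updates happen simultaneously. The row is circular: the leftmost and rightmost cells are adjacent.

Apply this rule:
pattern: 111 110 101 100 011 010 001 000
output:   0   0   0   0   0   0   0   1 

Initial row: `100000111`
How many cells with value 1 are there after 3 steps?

3

001110000
100000111  (repeats step 0; period 2)
step 3: 001110000
count of 1: 3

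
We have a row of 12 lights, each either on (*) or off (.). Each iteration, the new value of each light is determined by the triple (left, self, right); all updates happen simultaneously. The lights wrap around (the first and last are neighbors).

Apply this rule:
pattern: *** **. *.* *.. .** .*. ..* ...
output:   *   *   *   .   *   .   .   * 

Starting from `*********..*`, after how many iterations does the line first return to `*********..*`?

*********..*

1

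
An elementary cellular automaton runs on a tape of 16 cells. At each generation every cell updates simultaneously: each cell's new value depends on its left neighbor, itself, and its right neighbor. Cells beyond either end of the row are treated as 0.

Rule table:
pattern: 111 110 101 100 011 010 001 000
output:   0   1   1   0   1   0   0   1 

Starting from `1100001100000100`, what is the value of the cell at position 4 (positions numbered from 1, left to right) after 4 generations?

1

1101101101110001
1111111111010100
1000000001101001
0011111101110000
position 4 holds 1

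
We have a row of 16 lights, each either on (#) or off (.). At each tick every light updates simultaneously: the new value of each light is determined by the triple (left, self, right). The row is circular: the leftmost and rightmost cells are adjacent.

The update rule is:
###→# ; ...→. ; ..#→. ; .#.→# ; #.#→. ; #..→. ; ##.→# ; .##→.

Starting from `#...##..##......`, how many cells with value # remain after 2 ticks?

tick 1: #....#...#......
tick 2: #....#...#......
count of #: 3

3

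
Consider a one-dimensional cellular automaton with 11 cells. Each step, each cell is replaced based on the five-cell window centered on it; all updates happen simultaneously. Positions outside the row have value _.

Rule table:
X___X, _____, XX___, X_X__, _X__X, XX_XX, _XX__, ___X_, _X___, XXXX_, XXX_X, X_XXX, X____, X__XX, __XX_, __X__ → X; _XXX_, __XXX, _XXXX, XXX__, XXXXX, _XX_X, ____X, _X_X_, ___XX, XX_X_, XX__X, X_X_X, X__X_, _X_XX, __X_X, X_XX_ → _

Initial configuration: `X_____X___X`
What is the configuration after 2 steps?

XXXX_XXXXXX
__XXXX___X_

__XXXX___X_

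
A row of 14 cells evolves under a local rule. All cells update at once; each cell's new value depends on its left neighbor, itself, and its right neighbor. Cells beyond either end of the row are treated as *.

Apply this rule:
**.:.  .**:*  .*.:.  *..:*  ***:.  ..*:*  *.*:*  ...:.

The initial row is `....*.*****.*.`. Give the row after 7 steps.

*..*.**....*.*
.**.**.*..*.**
**.**.*.**.**.
..**.*.**.**.*
***.*.**.**.**
...*.**.**.**.
*.*.**.**.**.*

*.*.**.**.**.*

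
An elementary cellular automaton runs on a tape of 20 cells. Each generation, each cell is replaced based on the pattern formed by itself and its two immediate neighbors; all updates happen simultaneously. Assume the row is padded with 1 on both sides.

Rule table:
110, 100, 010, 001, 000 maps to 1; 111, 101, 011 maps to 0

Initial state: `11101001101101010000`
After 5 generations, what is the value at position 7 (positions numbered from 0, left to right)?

0

generation 1: 00101110100101011111
generation 2: 11100010111101000000
generation 3: 00111110000101111111
generation 4: 11000011111100000000
generation 5: 01111100000111111111
position 7 holds 0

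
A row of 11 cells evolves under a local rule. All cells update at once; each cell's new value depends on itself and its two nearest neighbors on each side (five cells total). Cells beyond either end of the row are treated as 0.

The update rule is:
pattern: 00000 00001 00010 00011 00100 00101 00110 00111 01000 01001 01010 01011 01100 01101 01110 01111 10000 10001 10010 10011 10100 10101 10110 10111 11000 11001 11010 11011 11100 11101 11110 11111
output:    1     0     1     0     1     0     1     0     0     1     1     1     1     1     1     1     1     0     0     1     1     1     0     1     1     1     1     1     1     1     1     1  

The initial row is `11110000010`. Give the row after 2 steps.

step 1: 01111110110
step 2: 00111111011

00111111011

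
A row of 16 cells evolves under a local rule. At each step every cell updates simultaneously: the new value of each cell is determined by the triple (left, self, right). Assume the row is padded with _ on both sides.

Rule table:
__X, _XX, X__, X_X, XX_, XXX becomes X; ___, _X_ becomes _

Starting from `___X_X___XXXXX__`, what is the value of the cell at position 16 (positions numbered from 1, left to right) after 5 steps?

X

__X_X_X_XXXXXXX_
_X_X_X_XXXXXXXXX
X_X_X_XXXXXXXXXX
_X_X_XXXXXXXXXXX
X_X_XXXXXXXXXXXX
position 16 holds X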